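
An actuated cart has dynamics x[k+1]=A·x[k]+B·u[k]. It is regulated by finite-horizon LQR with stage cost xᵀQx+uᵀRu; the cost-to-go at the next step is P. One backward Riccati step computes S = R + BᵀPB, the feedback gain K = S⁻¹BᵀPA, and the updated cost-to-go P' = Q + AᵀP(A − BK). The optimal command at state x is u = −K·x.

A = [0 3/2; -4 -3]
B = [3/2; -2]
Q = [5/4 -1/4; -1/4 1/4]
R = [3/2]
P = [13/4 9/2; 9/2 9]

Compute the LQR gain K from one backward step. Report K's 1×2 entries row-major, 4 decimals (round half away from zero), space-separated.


BᵀP = [-4.1250 -11.2500]
S = R + BᵀPB = [3/2] + [16.3125] = [17.8125]
BᵀPA = [45.0000 27.5625]
K = S⁻¹·BᵀPA = [2.5263 1.5474]
A−BK = [-3.7895 -0.8211; 1.0526 0.0947]
AᵀP(A−BK) = [30.3158 11.3684; 11.3684 5.1632]
P' = Q + AᵀP(A−BK) = [31.5658 11.1184; 11.1184 5.4132]
tr(P') = 36.9789

2.5263 1.5474


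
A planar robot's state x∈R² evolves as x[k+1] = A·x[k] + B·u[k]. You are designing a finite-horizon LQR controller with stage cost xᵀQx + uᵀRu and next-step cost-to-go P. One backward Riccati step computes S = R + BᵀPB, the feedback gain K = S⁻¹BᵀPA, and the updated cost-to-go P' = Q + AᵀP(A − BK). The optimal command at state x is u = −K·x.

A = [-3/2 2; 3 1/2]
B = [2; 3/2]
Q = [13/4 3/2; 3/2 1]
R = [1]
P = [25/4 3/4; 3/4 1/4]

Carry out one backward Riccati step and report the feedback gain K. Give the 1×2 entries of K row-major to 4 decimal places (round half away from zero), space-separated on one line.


BᵀP = [13.6250 1.8750]
S = R + BᵀPB = [1] + [30.0625] = [31.0625]
BᵀPA = [-14.8125 28.1875]
K = S⁻¹·BᵀPA = [-0.4769 0.9074]
A−BK = [-0.5463 0.1851; 3.7153 -0.8612]
AᵀP(A−BK) = [2.4990 -0.9960; -0.9960 0.9839]
P' = Q + AᵀP(A−BK) = [5.7490 0.5040; 0.5040 1.9839]
tr(P') = 7.7329

-0.4769 0.9074


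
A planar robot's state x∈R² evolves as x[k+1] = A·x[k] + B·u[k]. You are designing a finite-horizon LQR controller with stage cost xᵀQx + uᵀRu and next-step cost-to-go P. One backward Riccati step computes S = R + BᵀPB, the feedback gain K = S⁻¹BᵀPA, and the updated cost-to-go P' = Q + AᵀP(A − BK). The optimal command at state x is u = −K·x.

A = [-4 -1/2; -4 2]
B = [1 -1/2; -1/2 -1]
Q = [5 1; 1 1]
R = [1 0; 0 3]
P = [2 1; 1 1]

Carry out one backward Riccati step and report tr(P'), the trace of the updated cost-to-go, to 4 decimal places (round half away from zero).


BᵀP = [1.5000 0.5000; -2.0000 -1.5000]
S = R + BᵀPB = [1 0; 0 3] + [1.2500 -1.2500; -1.2500 2.5000] = [2.2500 -1.2500; -1.2500 5.5000]
BᵀPA = [-8.0000 0.2500; 14.0000 -2.0000]
K = S⁻¹·BᵀPA = [-2.4509 -0.1040; 1.9884 -0.3873]
A−BK = [-0.5549 -0.5896; -3.2370 1.5607]
AᵀP(A−BK) = [32.5549 -5.4104; -5.4104 1.7514]
P' = Q + AᵀP(A−BK) = [37.5549 -4.4104; -4.4104 2.7514]
tr(P') = 40.3064

40.3064


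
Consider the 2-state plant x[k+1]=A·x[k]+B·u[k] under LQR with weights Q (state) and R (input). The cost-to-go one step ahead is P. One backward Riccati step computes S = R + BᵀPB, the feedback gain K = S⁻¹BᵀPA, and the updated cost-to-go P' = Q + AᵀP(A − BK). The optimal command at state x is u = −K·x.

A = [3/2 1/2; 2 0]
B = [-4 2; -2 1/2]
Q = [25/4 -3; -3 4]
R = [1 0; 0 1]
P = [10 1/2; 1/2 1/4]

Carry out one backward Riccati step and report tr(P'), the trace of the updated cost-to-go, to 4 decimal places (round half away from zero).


BᵀP = [-41.0000 -2.5000; 20.2500 1.1250]
S = R + BᵀPB = [1 0; 0 1] + [169.0000 -83.2500; -83.2500 41.0625] = [170.0000 -83.2500; -83.2500 42.0625]
BᵀPA = [-66.5000 -20.5000; 32.6250 10.1250]
K = S⁻¹·BᵀPA = [-0.3686 -0.0880; 0.0460 0.0665]
A−BK = [-0.0666 0.0149; 1.2397 -0.2093]
AᵀP(A−BK) = [0.4840 -0.0231; -0.0231 0.0222]
P' = Q + AᵀP(A−BK) = [6.7340 -3.0231; -3.0231 4.0222]
tr(P') = 10.7562

10.7562


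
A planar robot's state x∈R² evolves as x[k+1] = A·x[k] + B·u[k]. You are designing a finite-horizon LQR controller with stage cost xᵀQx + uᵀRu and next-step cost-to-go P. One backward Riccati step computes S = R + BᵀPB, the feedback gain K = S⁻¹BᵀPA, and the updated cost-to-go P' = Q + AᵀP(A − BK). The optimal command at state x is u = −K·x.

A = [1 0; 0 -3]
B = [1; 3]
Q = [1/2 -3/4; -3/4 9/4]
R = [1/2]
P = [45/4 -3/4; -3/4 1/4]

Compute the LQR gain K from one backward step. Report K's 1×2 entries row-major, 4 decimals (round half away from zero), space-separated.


0.9474 0.0000

BᵀP = [9.0000 0.0000]
S = R + BᵀPB = [1/2] + [9.0000] = [9.5000]
BᵀPA = [9.0000 0.0000]
K = S⁻¹·BᵀPA = [0.9474 0.0000]
A−BK = [0.0526 0.0000; -2.8421 -3.0000]
AᵀP(A−BK) = [2.7237 2.2500; 2.2500 2.2500]
P' = Q + AᵀP(A−BK) = [3.2237 1.5000; 1.5000 4.5000]
tr(P') = 7.7237


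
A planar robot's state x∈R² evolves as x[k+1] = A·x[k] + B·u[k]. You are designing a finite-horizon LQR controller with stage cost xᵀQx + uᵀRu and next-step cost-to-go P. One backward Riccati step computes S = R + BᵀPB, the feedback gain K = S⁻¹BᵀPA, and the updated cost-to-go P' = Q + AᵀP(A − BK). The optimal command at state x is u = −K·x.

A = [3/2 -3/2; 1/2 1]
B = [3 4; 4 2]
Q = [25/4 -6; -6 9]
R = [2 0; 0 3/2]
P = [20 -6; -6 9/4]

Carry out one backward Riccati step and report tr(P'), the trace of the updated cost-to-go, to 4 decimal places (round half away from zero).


BᵀP = [36.0000 -9.0000; 68.0000 -19.5000]
S = R + BᵀPB = [2 0; 0 3/2] + [72.0000 126.0000; 126.0000 233.0000] = [74.0000 126.0000; 126.0000 234.5000]
BᵀPA = [49.5000 -63.0000; 92.2500 -121.5000]
K = S⁻¹·BᵀPA = [-0.0107 0.3626; 0.3991 -0.7129]
A−BK = [-0.0645 0.2640; -0.2556 0.9756]
AᵀP(A−BK) = [0.2715 -0.5537; -0.5537 1.4700]
P' = Q + AᵀP(A−BK) = [6.5215 -6.5537; -6.5537 10.4700]
tr(P') = 16.9916

16.9916


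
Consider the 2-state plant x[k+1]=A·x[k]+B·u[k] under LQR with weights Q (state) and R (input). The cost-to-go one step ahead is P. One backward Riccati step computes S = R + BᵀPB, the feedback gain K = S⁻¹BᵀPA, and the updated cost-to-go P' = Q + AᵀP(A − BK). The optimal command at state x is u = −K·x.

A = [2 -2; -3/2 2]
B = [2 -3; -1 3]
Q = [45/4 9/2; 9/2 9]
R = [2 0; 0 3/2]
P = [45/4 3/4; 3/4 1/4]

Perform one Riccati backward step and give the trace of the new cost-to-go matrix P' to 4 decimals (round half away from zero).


BᵀP = [21.7500 1.2500; -31.5000 -1.5000]
S = R + BᵀPB = [2 0; 0 3/2] + [42.2500 -61.5000; -61.5000 90.0000] = [44.2500 -61.5000; -61.5000 91.5000]
BᵀPA = [41.6250 -41.0000; -60.7500 60.0000]
K = S⁻¹·BᵀPA = [0.2722 -0.2307; -0.4810 0.5007]
A−BK = [0.0127 -0.0366; 0.2152 0.2672]
AᵀP(A−BK) = [0.5127 -0.4810; -0.4810 0.5007]
P' = Q + AᵀP(A−BK) = [11.7627 4.0190; 4.0190 9.5007]
tr(P') = 21.2634

21.2634


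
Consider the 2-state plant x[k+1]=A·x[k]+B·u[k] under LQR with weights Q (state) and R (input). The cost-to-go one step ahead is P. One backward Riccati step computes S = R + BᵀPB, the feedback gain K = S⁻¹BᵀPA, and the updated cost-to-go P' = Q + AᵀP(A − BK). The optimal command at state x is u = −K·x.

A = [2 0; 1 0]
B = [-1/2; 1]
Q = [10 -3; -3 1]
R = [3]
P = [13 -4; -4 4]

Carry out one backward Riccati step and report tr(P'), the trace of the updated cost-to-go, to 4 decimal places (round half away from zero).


BᵀP = [-10.5000 6.0000]
S = R + BᵀPB = [3] + [11.2500] = [14.2500]
BᵀPA = [-15.0000 0.0000]
K = S⁻¹·BᵀPA = [-1.0526 0.0000]
A−BK = [1.4737 0.0000; 2.0526 0.0000]
AᵀP(A−BK) = [24.2105 0.0000; 0.0000 0.0000]
P' = Q + AᵀP(A−BK) = [34.2105 -3.0000; -3.0000 1.0000]
tr(P') = 35.2105

35.2105


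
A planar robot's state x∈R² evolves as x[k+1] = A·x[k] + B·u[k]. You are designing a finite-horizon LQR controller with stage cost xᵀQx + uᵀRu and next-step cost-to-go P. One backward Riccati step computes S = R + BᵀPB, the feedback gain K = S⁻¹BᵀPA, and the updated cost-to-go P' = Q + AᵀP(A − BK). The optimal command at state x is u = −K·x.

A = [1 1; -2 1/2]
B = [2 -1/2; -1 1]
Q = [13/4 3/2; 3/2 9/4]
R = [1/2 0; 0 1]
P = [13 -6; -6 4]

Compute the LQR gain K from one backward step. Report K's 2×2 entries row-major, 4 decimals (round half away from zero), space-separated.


BᵀP = [32.0000 -16.0000; -12.5000 7.0000]
S = R + BᵀPB = [1/2 0; 0 1] + [80.0000 -32.0000; -32.0000 13.2500] = [80.5000 -32.0000; -32.0000 14.2500]
BᵀPA = [64.0000 24.0000; -26.5000 -9.0000]
K = S⁻¹·BᵀPA = [0.5198 0.4386; -0.6924 0.3533]
A−BK = [-0.3858 0.2995; -0.7878 0.5853]
AᵀP(A−BK) = [1.3848 -0.7066; -0.7066 0.6538]
P' = Q + AᵀP(A−BK) = [4.6348 0.7934; 0.7934 2.9038]
tr(P') = 7.5386

0.5198 0.4386 -0.6924 0.3533


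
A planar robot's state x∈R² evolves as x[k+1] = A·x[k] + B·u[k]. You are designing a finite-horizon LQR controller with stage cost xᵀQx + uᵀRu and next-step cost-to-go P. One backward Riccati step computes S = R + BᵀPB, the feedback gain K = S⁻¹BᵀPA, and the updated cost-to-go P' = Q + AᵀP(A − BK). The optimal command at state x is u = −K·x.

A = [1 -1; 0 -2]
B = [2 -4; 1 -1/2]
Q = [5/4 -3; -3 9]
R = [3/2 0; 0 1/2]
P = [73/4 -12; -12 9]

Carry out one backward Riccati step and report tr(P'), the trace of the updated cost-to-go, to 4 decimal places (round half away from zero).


BᵀP = [24.5000 -15.0000; -67.0000 43.5000]
S = R + BᵀPB = [3/2 0; 0 1/2] + [34.0000 -90.5000; -90.5000 246.2500] = [35.5000 -90.5000; -90.5000 246.7500]
BᵀPA = [24.5000 5.5000; -67.0000 -20.0000]
K = S⁻¹·BᵀPA = [-0.0318 -0.7954; -0.2832 -0.3728]
A−BK = [-0.0692 -0.9003; -0.1098 -1.3910]
AᵀP(A−BK) = [0.0552 0.2610; 0.2610 3.1691]
P' = Q + AᵀP(A−BK) = [1.3052 -2.7390; -2.7390 12.1691]
tr(P') = 13.4743

13.4743


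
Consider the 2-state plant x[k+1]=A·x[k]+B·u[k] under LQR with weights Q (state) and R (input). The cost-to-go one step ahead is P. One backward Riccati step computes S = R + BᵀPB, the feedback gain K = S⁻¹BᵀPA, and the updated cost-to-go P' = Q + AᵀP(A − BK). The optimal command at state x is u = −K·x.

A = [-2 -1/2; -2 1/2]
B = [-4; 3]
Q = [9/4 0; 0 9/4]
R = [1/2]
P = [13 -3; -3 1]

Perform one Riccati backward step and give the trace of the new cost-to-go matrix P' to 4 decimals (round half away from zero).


7.2755

BᵀP = [-61.0000 15.0000]
S = R + BᵀPB = [1/2] + [289.0000] = [289.5000]
BᵀPA = [92.0000 38.0000]
K = S⁻¹·BᵀPA = [0.3178 0.1313]
A−BK = [-0.7288 0.0250; -2.9534 0.1062]
AᵀP(A−BK) = [2.7634 -0.0760; -0.0760 0.0121]
P' = Q + AᵀP(A−BK) = [5.0134 -0.0760; -0.0760 2.2621]
tr(P') = 7.2755


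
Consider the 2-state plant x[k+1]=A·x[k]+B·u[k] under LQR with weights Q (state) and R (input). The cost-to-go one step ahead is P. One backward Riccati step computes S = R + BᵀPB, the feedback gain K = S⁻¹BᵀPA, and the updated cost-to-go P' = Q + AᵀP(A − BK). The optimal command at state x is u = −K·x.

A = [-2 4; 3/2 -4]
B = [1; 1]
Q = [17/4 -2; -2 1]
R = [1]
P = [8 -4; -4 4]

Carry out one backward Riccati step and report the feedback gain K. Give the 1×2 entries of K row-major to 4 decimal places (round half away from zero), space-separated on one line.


BᵀP = [4.0000 0.0000]
S = R + BᵀPB = [1] + [4.0000] = [5.0000]
BᵀPA = [-8.0000 16.0000]
K = S⁻¹·BᵀPA = [-1.6000 3.2000]
A−BK = [-0.4000 0.8000; 3.1000 -7.2000]
AᵀP(A−BK) = [52.2000 -118.4000; -118.4000 268.8000]
P' = Q + AᵀP(A−BK) = [56.4500 -120.4000; -120.4000 269.8000]
tr(P') = 326.2500

-1.6000 3.2000


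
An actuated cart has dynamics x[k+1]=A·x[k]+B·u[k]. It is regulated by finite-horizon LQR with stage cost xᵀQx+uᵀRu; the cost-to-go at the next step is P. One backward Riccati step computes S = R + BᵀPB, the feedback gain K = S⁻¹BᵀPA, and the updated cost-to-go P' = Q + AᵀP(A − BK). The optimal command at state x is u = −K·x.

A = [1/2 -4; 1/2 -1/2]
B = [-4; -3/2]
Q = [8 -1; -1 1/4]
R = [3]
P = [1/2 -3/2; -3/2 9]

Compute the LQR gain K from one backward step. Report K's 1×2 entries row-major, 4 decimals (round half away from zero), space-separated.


BᵀP = [0.2500 -7.5000]
S = R + BᵀPB = [3] + [10.2500] = [13.2500]
BᵀPA = [-3.6250 2.7500]
K = S⁻¹·BᵀPA = [-0.2736 0.2075]
A−BK = [-0.5943 -3.1698; 0.0896 -0.1887]
AᵀP(A−BK) = [0.6333 0.8774; 0.8774 3.6792]
P' = Q + AᵀP(A−BK) = [8.6333 -0.1226; -0.1226 3.9292]
tr(P') = 12.5625

-0.2736 0.2075


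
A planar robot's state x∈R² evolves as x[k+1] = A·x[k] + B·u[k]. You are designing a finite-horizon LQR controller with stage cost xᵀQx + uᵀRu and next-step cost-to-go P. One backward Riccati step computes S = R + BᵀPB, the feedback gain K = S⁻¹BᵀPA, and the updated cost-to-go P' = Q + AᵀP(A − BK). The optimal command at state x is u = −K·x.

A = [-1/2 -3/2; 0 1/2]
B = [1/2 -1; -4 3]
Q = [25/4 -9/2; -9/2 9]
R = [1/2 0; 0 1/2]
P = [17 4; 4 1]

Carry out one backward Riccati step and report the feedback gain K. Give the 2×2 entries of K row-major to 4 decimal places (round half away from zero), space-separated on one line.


0.5844 1.5714 0.6494 1.8571

BᵀP = [-7.5000 -2.0000; -5.0000 -1.0000]
S = R + BᵀPB = [1/2 0; 0 1/2] + [4.2500 1.5000; 1.5000 2.0000] = [4.7500 1.5000; 1.5000 2.5000]
BᵀPA = [3.7500 10.2500; 2.5000 7.0000]
K = S⁻¹·BᵀPA = [0.5844 1.5714; 0.6494 1.8571]
A−BK = [-0.1429 -0.4286; 0.3896 1.2143]
AᵀP(A−BK) = [0.4351 1.2143; 1.2143 3.3929]
P' = Q + AᵀP(A−BK) = [6.6851 -3.2857; -3.2857 12.3929]
tr(P') = 19.0779


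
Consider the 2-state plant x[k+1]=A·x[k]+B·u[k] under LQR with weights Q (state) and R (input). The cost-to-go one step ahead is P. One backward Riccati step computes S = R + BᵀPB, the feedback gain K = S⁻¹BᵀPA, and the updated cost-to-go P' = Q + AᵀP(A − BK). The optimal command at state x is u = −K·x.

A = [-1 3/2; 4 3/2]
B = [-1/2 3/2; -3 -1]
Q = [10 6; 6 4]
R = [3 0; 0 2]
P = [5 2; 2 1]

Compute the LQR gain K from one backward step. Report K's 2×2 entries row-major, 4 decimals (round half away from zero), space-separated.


BᵀP = [-8.5000 -4.0000; 5.5000 2.0000]
S = R + BᵀPB = [3 0; 0 2] + [16.2500 -8.7500; -8.7500 6.2500] = [19.2500 -8.7500; -8.7500 8.2500]
BᵀPA = [-7.5000 -18.7500; 2.5000 11.2500]
K = S⁻¹·BᵀPA = [-0.4863 -0.6839; -0.2128 0.6383]
A−BK = [-0.9240 0.2006; 2.3283 0.0866]
AᵀP(A−BK) = [1.8845 0.7751; 0.7751 2.4962]
P' = Q + AᵀP(A−BK) = [11.8845 6.7751; 6.7751 6.4962]
tr(P') = 18.3807

-0.4863 -0.6839 -0.2128 0.6383


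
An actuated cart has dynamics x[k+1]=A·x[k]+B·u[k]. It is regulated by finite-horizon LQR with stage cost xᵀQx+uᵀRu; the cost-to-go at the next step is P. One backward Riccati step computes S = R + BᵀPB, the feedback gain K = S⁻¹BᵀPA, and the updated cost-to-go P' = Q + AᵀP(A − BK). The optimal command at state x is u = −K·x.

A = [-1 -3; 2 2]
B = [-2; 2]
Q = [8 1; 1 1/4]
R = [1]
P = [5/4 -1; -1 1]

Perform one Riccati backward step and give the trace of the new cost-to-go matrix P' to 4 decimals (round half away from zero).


BᵀP = [-4.5000 4.0000]
S = R + BᵀPB = [1] + [17.0000] = [18.0000]
BᵀPA = [12.5000 21.5000]
K = S⁻¹·BᵀPA = [0.6944 1.1944]
A−BK = [0.3889 -0.6111; 0.6111 -0.3889]
AᵀP(A−BK) = [0.5694 0.8194; 0.8194 1.5694]
P' = Q + AᵀP(A−BK) = [8.5694 1.8194; 1.8194 1.8194]
tr(P') = 10.3889

10.3889


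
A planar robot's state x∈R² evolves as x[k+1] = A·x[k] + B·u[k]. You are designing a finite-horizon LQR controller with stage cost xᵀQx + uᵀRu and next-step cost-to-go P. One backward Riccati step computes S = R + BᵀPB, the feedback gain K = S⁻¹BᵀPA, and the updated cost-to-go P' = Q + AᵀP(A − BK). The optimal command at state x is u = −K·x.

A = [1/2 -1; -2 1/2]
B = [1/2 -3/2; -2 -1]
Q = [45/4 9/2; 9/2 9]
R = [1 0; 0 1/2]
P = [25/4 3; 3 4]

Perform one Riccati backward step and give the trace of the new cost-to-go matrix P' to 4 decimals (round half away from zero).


BᵀP = [-2.8750 -6.5000; -12.3750 -8.5000]
S = R + BᵀPB = [1 0; 0 1/2] + [11.5625 10.8125; 10.8125 27.0625] = [12.5625 10.8125; 10.8125 27.5625]
BᵀPA = [11.5625 -0.3750; 10.8125 8.1250]
K = S⁻¹·BᵀPA = [0.8798 -0.4281; 0.0471 0.4627]
A−BK = [0.1308 -0.0918; -0.1932 0.1065]
AᵀP(A−BK) = [0.8798 -0.4281; -0.4281 0.3297]
P' = Q + AᵀP(A−BK) = [12.1298 4.0719; 4.0719 9.3297]
tr(P') = 21.4596

21.4596


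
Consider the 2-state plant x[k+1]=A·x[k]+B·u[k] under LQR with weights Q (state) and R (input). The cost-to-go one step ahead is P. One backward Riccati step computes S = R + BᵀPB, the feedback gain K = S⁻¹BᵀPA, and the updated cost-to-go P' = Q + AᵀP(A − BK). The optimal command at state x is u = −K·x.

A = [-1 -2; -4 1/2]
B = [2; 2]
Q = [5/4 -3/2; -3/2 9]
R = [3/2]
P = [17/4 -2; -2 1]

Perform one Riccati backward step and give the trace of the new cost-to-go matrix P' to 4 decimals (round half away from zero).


18.4808

BᵀP = [4.5000 -2.0000]
S = R + BᵀPB = [3/2] + [5.0000] = [6.5000]
BᵀPA = [3.5000 -10.0000]
K = S⁻¹·BᵀPA = [0.5385 -1.5385]
A−BK = [-2.0769 1.0769; -5.0769 3.5769]
AᵀP(A−BK) = [2.3654 -3.1154; -3.1154 5.8654]
P' = Q + AᵀP(A−BK) = [3.6154 -4.6154; -4.6154 14.8654]
tr(P') = 18.4808


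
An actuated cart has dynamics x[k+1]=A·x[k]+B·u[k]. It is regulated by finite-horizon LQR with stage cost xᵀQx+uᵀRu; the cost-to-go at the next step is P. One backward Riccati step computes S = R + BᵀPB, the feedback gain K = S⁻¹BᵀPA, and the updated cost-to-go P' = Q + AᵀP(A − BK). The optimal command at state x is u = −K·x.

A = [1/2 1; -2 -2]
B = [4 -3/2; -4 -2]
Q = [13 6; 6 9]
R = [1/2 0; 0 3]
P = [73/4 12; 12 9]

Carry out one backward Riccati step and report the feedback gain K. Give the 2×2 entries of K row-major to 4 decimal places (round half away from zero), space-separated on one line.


0.2617 0.3381 0.4104 0.2724

BᵀP = [25.0000 12.0000; -51.3750 -36.0000]
S = R + BᵀPB = [1/2 0; 0 3] + [52.0000 -61.5000; -61.5000 149.0625] = [52.5000 -61.5000; -61.5000 152.0625]
BᵀPA = [-11.5000 1.0000; 46.3125 20.6250]
K = S⁻¹·BᵀPA = [0.2617 0.3381; 0.4104 0.2724]
A−BK = [0.0687 0.0561; -0.1323 -0.1027]
AᵀP(A−BK) = [0.5651 0.3985; 0.3985 0.2939]
P' = Q + AᵀP(A−BK) = [13.5651 6.3985; 6.3985 9.2939]
tr(P') = 22.8589


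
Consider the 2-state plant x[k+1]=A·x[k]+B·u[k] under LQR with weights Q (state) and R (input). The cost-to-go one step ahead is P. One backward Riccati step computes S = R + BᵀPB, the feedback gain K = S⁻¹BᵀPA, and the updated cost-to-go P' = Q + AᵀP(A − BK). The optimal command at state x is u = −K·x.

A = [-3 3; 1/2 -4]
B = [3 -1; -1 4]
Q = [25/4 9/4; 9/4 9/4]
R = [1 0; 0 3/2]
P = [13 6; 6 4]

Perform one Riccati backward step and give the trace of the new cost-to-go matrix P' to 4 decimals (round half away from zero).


BᵀP = [33.0000 14.0000; 11.0000 10.0000]
S = R + BᵀPB = [1 0; 0 3/2] + [85.0000 23.0000; 23.0000 29.0000] = [86.0000 23.0000; 23.0000 30.5000]
BᵀPA = [-92.0000 43.0000; -28.0000 -7.0000]
K = S⁻¹·BᵀPA = [-1.0325 0.7032; -0.1394 -0.7598]
A−BK = [-0.0420 0.1306; 0.0253 -0.2576]
AᵀP(A−BK) = [1.1079 -0.5798; -0.5798 1.4439]
P' = Q + AᵀP(A−BK) = [7.3579 1.6702; 1.6702 3.6939]
tr(P') = 11.0518

11.0518


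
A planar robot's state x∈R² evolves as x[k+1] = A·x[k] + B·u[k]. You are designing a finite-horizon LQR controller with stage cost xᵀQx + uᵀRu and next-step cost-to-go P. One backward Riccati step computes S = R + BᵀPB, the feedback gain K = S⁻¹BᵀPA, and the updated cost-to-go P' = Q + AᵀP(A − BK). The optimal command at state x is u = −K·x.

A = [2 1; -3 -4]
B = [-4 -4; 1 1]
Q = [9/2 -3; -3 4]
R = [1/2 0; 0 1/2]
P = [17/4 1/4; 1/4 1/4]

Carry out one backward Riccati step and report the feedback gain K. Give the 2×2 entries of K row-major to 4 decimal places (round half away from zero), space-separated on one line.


BᵀP = [-16.7500 -0.7500; -16.7500 -0.7500]
S = R + BᵀPB = [1/2 0; 0 1/2] + [66.2500 66.2500; 66.2500 66.2500] = [66.7500 66.2500; 66.2500 66.7500]
BᵀPA = [-31.2500 -13.7500; -31.2500 -13.7500]
K = S⁻¹·BᵀPA = [-0.2350 -0.1034; -0.2350 -0.1034]
A−BK = [0.1203 0.1729; -2.5301 -3.7932]
AᵀP(A−BK) = [1.5648 2.2885; 2.2885 3.4070]
P' = Q + AᵀP(A−BK) = [6.0648 -0.7115; -0.7115 7.4070]
tr(P') = 13.4718

-0.2350 -0.1034 -0.2350 -0.1034


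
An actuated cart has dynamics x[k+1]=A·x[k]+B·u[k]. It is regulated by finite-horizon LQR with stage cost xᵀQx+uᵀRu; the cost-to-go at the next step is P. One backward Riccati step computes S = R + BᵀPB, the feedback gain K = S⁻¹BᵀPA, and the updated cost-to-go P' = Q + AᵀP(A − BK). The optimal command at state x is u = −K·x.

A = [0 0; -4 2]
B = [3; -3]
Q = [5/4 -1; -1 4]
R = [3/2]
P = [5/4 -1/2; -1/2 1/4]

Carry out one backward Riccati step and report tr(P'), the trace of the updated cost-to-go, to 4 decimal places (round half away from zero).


BᵀP = [5.2500 -2.2500]
S = R + BᵀPB = [3/2] + [22.5000] = [24.0000]
BᵀPA = [9.0000 -4.5000]
K = S⁻¹·BᵀPA = [0.3750 -0.1875]
A−BK = [-1.1250 0.5625; -2.8750 1.4375]
AᵀP(A−BK) = [0.6250 -0.3125; -0.3125 0.1563]
P' = Q + AᵀP(A−BK) = [1.8750 -1.3125; -1.3125 4.1563]
tr(P') = 6.0313

6.0313


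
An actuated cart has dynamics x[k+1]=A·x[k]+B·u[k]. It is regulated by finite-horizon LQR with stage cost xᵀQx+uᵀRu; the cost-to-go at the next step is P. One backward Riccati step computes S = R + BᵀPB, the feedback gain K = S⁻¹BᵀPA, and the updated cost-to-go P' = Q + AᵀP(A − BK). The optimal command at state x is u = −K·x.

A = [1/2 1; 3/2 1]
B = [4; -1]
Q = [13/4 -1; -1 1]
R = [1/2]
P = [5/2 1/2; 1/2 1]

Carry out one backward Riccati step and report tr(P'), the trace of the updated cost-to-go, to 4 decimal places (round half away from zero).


8.3933

BᵀP = [9.5000 1.0000]
S = R + BᵀPB = [1/2] + [37.0000] = [37.5000]
BᵀPA = [6.2500 10.5000]
K = S⁻¹·BᵀPA = [0.1667 0.2800]
A−BK = [-0.1667 -0.1200; 1.6667 1.2800]
AᵀP(A−BK) = [2.5833 2.0000; 2.0000 1.5600]
P' = Q + AᵀP(A−BK) = [5.8333 1.0000; 1.0000 2.5600]
tr(P') = 8.3933


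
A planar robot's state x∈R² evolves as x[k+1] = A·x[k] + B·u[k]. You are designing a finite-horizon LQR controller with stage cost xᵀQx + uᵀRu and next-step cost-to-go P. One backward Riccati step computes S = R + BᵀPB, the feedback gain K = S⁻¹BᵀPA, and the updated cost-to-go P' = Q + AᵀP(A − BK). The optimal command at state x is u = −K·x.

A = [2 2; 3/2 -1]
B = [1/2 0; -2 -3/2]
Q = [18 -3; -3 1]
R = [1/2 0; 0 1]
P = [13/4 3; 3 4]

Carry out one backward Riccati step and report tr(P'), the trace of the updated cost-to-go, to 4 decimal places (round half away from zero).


BᵀP = [-4.3750 -6.5000; -4.5000 -6.0000]
S = R + BᵀPB = [1/2 0; 0 1] + [10.8125 9.7500; 9.7500 9.0000] = [11.3125 9.7500; 9.7500 10.0000]
BᵀPA = [-18.5000 -2.2500; -18.0000 -3.0000]
K = S⁻¹·BᵀPA = [-0.5260 0.3737; -1.2872 -0.6644]
A−BK = [2.2630 1.8131; -1.4827 -1.2491]
AᵀP(A−BK) = [7.1003 4.9550; 4.9550 3.8478]
P' = Q + AᵀP(A−BK) = [25.1003 1.9550; 1.9550 4.8478]
tr(P') = 29.9481

29.9481


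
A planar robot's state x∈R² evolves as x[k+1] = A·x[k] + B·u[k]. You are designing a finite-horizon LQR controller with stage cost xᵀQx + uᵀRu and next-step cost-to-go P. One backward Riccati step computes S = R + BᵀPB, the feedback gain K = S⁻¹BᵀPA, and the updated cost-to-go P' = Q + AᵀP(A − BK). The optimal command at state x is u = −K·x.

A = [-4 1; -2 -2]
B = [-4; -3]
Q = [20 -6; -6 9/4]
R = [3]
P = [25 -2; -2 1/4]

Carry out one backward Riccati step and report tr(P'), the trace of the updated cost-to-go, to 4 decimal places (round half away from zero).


BᵀP = [-94.0000 7.2500]
S = R + BᵀPB = [3] + [354.2500] = [357.2500]
BᵀPA = [361.5000 -108.5000]
K = S⁻¹·BᵀPA = [1.0119 -0.3037]
A−BK = [0.0476 -0.2148; 1.0357 -2.9111]
AᵀP(A−BK) = [3.1994 -1.2092; -1.2092 1.0476]
P' = Q + AᵀP(A−BK) = [23.1994 -7.2092; -7.2092 3.2976]
tr(P') = 26.4970

26.4970


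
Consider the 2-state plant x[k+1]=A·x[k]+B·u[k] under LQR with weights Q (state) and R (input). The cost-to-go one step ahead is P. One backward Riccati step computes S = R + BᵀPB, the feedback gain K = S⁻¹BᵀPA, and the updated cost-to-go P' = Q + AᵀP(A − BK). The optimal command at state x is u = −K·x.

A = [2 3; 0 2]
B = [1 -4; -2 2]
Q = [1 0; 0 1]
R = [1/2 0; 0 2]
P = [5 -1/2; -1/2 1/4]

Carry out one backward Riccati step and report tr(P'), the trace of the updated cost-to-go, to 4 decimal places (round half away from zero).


5.3436

BᵀP = [6.0000 -1.0000; -21.0000 2.5000]
S = R + BᵀPB = [1/2 0; 0 2] + [8.0000 -26.0000; -26.0000 89.0000] = [8.5000 -26.0000; -26.0000 91.0000]
BᵀPA = [12.0000 16.0000; -42.0000 -58.0000]
K = S⁻¹·BᵀPA = [0.0000 -0.5333; -0.4615 -0.7897]
A−BK = [0.1538 0.3744; 0.9231 2.5128]
AᵀP(A−BK) = [0.6154 1.2308; 1.2308 2.7282]
P' = Q + AᵀP(A−BK) = [1.6154 1.2308; 1.2308 3.7282]
tr(P') = 5.3436


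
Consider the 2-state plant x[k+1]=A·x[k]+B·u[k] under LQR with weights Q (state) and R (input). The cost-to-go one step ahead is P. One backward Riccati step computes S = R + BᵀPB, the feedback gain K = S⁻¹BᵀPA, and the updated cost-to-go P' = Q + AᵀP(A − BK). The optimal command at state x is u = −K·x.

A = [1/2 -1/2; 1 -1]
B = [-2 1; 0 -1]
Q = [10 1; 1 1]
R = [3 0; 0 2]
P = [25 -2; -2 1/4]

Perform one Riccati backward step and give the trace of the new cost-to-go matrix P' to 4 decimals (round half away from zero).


11.3976

BᵀP = [-50.0000 4.0000; 27.0000 -2.2500]
S = R + BᵀPB = [3 0; 0 2] + [100.0000 -54.0000; -54.0000 29.2500] = [103.0000 -54.0000; -54.0000 31.2500]
BᵀPA = [-21.0000 21.0000; 11.2500 -11.2500]
K = S⁻¹·BᵀPA = [-0.1610 0.1610; 0.0818 -0.0818]
A−BK = [0.0962 -0.0962; 1.0818 -1.0818]
AᵀP(A−BK) = [0.1988 -0.1988; -0.1988 0.1988]
P' = Q + AᵀP(A−BK) = [10.1988 0.8012; 0.8012 1.1988]
tr(P') = 11.3976


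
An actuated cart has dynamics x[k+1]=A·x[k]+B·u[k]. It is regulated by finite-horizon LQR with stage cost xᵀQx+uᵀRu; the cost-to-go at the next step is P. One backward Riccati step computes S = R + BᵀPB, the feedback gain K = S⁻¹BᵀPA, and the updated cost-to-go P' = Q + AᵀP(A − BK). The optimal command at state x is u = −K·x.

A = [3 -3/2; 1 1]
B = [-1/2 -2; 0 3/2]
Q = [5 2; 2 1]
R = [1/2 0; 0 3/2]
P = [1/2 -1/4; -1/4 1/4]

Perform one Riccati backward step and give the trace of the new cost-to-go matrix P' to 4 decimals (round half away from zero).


7.7978

BᵀP = [-0.2500 0.1250; -1.3750 0.8750]
S = R + BᵀPB = [1/2 0; 0 3/2] + [0.1250 0.6875; 0.6875 4.0625] = [0.6250 0.6875; 0.6875 5.5625]
BᵀPA = [-0.6250 0.5000; -3.2500 2.9375]
K = S⁻¹·BᵀPA = [-0.4135 0.2536; -0.5332 0.4967]
A−BK = [1.7269 -0.3797; 1.7997 0.2549]
AᵀP(A−BK) = [1.2588 -0.6021; -0.6021 0.5390]
P' = Q + AᵀP(A−BK) = [6.2588 1.3979; 1.3979 1.5390]
tr(P') = 7.7978


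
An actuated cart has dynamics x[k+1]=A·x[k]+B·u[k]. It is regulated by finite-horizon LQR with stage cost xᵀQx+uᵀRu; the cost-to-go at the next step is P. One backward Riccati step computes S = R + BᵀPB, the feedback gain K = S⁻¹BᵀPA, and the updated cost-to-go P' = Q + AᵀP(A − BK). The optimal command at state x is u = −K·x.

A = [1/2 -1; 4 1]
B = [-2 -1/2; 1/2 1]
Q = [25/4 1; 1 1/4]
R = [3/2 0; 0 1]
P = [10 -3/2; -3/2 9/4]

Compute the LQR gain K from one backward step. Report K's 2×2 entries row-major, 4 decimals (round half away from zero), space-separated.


BᵀP = [-20.7500 4.1250; -6.5000 3.0000]
S = R + BᵀPB = [3/2 0; 0 1] + [43.5625 14.5000; 14.5000 6.2500] = [45.0625 14.5000; 14.5000 7.2500]
BᵀPA = [6.1250 24.8750; 8.7500 9.5000]
K = S⁻¹·BᵀPA = [-0.7082 0.3658; 2.6232 0.5788]
A−BK = [0.3953 0.0209; 1.7308 0.2383]
AᵀP(A−BK) = [13.8842 1.9450; 1.9450 0.6529]
P' = Q + AᵀP(A−BK) = [20.1342 2.9450; 2.9450 0.9029]
tr(P') = 21.0371

-0.7082 0.3658 2.6232 0.5788


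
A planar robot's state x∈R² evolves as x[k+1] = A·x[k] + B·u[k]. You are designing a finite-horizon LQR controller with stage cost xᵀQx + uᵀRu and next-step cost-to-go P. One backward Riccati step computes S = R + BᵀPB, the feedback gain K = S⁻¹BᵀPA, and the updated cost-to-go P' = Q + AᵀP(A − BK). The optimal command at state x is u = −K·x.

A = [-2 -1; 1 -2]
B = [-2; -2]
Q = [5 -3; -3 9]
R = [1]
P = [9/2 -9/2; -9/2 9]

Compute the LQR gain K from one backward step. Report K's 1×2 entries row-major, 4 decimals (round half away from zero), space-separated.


BᵀP = [0.0000 -9.0000]
S = R + BᵀPB = [1] + [18.0000] = [19.0000]
BᵀPA = [-9.0000 18.0000]
K = S⁻¹·BᵀPA = [-0.4737 0.9474]
A−BK = [-2.9474 0.8947; 0.0526 -0.1053]
AᵀP(A−BK) = [40.7368 -13.9737; -13.9737 5.4474]
P' = Q + AᵀP(A−BK) = [45.7368 -16.9737; -16.9737 14.4474]
tr(P') = 60.1842

-0.4737 0.9474


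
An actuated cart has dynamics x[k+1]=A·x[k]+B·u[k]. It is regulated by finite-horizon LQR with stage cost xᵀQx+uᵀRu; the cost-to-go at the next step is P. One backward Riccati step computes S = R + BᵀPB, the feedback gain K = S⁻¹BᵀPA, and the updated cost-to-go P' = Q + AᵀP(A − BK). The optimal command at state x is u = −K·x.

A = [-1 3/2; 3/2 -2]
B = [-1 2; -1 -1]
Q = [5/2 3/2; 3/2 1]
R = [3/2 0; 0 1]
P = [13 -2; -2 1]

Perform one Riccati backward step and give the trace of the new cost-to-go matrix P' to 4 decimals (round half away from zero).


5.6990

BᵀP = [-11.0000 1.0000; 28.0000 -5.0000]
S = R + BᵀPB = [3/2 0; 0 1] + [10.0000 -23.0000; -23.0000 61.0000] = [11.5000 -23.0000; -23.0000 62.0000]
BᵀPA = [12.5000 -18.5000; -35.5000 52.0000]
K = S⁻¹·BᵀPA = [-0.2255 0.2663; -0.6563 0.9375]
A−BK = [0.0870 -0.1087; 0.6182 -0.7962]
AᵀP(A−BK) = [0.7724 -1.0476; -1.0476 1.4266]
P' = Q + AᵀP(A−BK) = [3.2724 0.4524; 0.4524 2.4266]
tr(P') = 5.6990


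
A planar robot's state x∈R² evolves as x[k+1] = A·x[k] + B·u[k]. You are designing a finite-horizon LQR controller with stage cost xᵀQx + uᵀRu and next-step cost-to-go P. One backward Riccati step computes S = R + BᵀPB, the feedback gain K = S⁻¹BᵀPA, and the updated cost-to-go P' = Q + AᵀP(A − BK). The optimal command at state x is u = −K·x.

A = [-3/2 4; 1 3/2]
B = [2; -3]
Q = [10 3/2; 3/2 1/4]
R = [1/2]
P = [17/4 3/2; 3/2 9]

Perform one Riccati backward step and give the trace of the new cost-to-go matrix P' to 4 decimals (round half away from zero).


114.4134

BᵀP = [4.0000 -24.0000]
S = R + BᵀPB = [1/2] + [80.0000] = [80.5000]
BᵀPA = [-30.0000 -20.0000]
K = S⁻¹·BᵀPA = [-0.3727 -0.2484]
A−BK = [-0.7547 4.4969; -0.1180 0.7547]
AᵀP(A−BK) = [2.8824 -16.8284; -16.8284 101.2811]
P' = Q + AᵀP(A−BK) = [12.8824 -15.3284; -15.3284 101.5311]
tr(P') = 114.4134


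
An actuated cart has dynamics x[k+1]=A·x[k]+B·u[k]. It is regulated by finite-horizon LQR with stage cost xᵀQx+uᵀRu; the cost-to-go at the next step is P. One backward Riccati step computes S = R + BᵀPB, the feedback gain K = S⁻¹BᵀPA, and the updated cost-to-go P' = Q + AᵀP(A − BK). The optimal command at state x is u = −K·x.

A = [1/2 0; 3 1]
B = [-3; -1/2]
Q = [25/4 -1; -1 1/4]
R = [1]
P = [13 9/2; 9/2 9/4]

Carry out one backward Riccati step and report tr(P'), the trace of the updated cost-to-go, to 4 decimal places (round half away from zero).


BᵀP = [-41.2500 -14.6250]
S = R + BᵀPB = [1] + [131.0625] = [132.0625]
BᵀPA = [-64.5000 -14.6250]
K = S⁻¹·BᵀPA = [-0.4884 -0.1107]
A−BK = [-0.9652 -0.3322; 2.7558 0.9446]
AᵀP(A−BK) = [5.4979 1.8571; 1.8571 0.6304]
P' = Q + AᵀP(A−BK) = [11.7479 0.8571; 0.8571 0.8804]
tr(P') = 12.6283

12.6283


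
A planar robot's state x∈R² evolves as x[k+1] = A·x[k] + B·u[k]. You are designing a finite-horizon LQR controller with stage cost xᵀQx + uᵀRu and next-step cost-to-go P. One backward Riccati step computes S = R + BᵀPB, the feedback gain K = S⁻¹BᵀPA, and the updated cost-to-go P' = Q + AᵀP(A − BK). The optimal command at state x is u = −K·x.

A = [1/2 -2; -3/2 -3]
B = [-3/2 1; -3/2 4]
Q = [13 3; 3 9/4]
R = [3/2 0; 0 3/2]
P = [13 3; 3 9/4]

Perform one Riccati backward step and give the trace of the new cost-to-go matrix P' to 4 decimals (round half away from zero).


18.1569

BᵀP = [-24.0000 -7.8750; 25.0000 12.0000]
S = R + BᵀPB = [3/2 0; 0 3/2] + [47.8125 -55.5000; -55.5000 73.0000] = [49.3125 -55.5000; -55.5000 74.5000]
BᵀPA = [-0.1875 71.6250; -5.5000 -86.0000]
K = S⁻¹·BᵀPA = [-0.5378 0.9487; -0.4745 -0.4476]
A−BK = [0.1677 -0.1294; -0.4088 0.2136]
AᵀP(A−BK) = [1.1020 -0.6591; -0.6591 1.8049]
P' = Q + AᵀP(A−BK) = [14.1020 2.3409; 2.3409 4.0549]
tr(P') = 18.1569


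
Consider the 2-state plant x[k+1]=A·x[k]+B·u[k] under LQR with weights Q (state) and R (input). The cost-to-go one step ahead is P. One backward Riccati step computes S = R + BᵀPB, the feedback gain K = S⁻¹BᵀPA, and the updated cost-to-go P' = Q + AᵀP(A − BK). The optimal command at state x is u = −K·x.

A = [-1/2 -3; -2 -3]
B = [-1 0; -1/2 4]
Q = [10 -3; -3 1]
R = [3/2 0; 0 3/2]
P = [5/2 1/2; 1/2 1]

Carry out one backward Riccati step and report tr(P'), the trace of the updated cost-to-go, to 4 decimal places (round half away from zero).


BᵀP = [-2.7500 -1.0000; 2.0000 4.0000]
S = R + BᵀPB = [3/2 0; 0 3/2] + [3.2500 -4.0000; -4.0000 16.0000] = [4.7500 -4.0000; -4.0000 17.5000]
BᵀPA = [3.3750 11.2500; -9.0000 -18.0000]
K = S⁻¹·BᵀPA = [0.3436 1.8603; -0.4358 -0.6034]
A−BK = [-0.1564 -1.1397; -0.0852 0.3436]
AᵀP(A−BK) = [0.5436 1.7912; 1.7912 8.7109]
P' = Q + AᵀP(A−BK) = [10.5436 -1.2088; -1.2088 9.7109]
tr(P') = 20.2545

20.2545


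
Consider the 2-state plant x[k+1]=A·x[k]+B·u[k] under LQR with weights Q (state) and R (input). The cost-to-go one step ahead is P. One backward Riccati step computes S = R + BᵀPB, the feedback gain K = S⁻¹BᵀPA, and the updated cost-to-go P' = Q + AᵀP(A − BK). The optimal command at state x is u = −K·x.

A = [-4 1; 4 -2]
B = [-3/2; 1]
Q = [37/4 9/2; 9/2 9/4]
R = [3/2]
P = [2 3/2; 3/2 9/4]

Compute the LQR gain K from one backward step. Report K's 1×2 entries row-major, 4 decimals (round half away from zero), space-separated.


1.6000 -0.4000

BᵀP = [-1.5000 0.0000]
S = R + BᵀPB = [3/2] + [2.2500] = [3.7500]
BᵀPA = [6.0000 -1.5000]
K = S⁻¹·BᵀPA = [1.6000 -0.4000]
A−BK = [-1.6000 0.4000; 2.4000 -1.6000]
AᵀP(A−BK) = [10.4000 -5.6000; -5.6000 4.4000]
P' = Q + AᵀP(A−BK) = [19.6500 -1.1000; -1.1000 6.6500]
tr(P') = 26.3000


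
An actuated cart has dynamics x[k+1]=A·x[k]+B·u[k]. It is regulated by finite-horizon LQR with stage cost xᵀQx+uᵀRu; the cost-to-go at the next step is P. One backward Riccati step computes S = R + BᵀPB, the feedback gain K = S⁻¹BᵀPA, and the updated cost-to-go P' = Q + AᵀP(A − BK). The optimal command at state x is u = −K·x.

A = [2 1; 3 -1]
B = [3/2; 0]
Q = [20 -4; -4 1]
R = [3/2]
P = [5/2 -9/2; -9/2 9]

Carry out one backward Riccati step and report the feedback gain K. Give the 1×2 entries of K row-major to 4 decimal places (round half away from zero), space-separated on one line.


BᵀP = [3.7500 -6.7500]
S = R + BᵀPB = [3/2] + [5.6250] = [7.1250]
BᵀPA = [-12.7500 10.5000]
K = S⁻¹·BᵀPA = [-1.7895 1.4737]
A−BK = [4.6842 -1.2105; 3.0000 -1.0000]
AᵀP(A−BK) = [14.1842 -7.7105; -7.7105 5.0263]
P' = Q + AᵀP(A−BK) = [34.1842 -11.7105; -11.7105 6.0263]
tr(P') = 40.2105

-1.7895 1.4737


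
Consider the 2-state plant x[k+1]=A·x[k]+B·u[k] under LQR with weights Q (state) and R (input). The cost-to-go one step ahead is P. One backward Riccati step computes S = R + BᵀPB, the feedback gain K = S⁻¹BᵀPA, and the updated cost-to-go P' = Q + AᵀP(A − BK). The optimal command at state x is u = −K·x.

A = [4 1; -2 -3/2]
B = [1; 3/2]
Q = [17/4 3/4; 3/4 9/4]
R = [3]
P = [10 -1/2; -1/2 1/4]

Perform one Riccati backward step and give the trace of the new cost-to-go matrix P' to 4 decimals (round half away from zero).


65.1477

BᵀP = [9.2500 -0.1250]
S = R + BᵀPB = [3] + [9.0625] = [12.0625]
BᵀPA = [37.2500 9.4375]
K = S⁻¹·BᵀPA = [3.0881 0.7824]
A−BK = [0.9119 0.2176; -6.6321 -2.6736]
AᵀP(A−BK) = [53.9689 15.6062; 15.6062 4.6788]
P' = Q + AᵀP(A−BK) = [58.2189 16.3562; 16.3562 6.9288]
tr(P') = 65.1477


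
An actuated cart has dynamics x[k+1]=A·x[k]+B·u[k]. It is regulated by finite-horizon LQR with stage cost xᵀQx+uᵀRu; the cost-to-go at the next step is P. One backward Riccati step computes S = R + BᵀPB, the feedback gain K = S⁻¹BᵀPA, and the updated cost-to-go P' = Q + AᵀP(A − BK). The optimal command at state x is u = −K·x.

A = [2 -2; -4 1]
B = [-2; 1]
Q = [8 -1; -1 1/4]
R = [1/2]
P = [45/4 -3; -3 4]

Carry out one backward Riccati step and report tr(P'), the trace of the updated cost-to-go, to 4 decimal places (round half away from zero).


31.0955

BᵀP = [-25.5000 10.0000]
S = R + BᵀPB = [1/2] + [61.0000] = [61.5000]
BᵀPA = [-91.0000 61.0000]
K = S⁻¹·BᵀPA = [-1.4797 0.9919]
A−BK = [-0.9593 -0.0163; -2.5203 0.0081]
AᵀP(A−BK) = [22.3496 -0.7398; -0.7398 0.4959]
P' = Q + AᵀP(A−BK) = [30.3496 -1.7398; -1.7398 0.7459]
tr(P') = 31.0955


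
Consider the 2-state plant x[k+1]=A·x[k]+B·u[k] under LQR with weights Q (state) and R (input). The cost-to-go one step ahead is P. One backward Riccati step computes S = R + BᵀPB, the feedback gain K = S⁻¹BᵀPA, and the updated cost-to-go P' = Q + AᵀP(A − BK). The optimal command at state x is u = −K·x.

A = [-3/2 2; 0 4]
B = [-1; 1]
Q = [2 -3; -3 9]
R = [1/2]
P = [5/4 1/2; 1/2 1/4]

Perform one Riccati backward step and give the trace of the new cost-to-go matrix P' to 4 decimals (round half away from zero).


BᵀP = [-0.7500 -0.2500]
S = R + BᵀPB = [1/2] + [0.5000] = [1.0000]
BᵀPA = [1.1250 -2.5000]
K = S⁻¹·BᵀPA = [1.1250 -2.5000]
A−BK = [-0.3750 -0.5000; -1.1250 6.5000]
AᵀP(A−BK) = [1.5469 -3.9375; -3.9375 10.7500]
P' = Q + AᵀP(A−BK) = [3.5469 -6.9375; -6.9375 19.7500]
tr(P') = 23.2969

23.2969


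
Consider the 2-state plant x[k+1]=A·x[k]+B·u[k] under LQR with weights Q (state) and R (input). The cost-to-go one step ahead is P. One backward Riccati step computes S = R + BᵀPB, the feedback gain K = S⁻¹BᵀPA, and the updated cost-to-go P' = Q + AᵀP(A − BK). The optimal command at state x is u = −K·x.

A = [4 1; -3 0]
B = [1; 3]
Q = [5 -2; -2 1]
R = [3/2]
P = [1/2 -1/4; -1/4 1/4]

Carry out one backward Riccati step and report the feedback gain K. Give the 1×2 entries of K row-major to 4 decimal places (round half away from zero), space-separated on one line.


-0.9091 -0.0909

BᵀP = [-0.2500 0.5000]
S = R + BᵀPB = [3/2] + [1.2500] = [2.7500]
BᵀPA = [-2.5000 -0.2500]
K = S⁻¹·BᵀPA = [-0.9091 -0.0909]
A−BK = [4.9091 1.0909; -0.2727 0.2727]
AᵀP(A−BK) = [13.9773 2.5227; 2.5227 0.4773]
P' = Q + AᵀP(A−BK) = [18.9773 0.5227; 0.5227 1.4773]
tr(P') = 20.4545


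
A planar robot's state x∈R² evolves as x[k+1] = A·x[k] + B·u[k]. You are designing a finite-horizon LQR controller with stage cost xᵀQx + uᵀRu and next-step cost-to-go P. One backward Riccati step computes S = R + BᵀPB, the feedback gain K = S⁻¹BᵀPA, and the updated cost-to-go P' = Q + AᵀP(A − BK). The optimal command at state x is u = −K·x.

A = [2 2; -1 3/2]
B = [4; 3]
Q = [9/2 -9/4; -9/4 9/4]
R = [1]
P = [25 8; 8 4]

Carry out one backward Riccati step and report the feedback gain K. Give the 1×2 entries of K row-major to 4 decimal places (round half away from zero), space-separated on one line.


BᵀP = [124.0000 44.0000]
S = R + BᵀPB = [1] + [628.0000] = [629.0000]
BᵀPA = [204.0000 314.0000]
K = S⁻¹·BᵀPA = [0.3243 0.4992]
A−BK = [0.7027 0.0032; -1.9730 0.0024]
AᵀP(A−BK) = [5.8378 0.1622; 0.1622 0.2496]
P' = Q + AᵀP(A−BK) = [10.3378 -2.0878; -2.0878 2.4996]
tr(P') = 12.8374

0.3243 0.4992


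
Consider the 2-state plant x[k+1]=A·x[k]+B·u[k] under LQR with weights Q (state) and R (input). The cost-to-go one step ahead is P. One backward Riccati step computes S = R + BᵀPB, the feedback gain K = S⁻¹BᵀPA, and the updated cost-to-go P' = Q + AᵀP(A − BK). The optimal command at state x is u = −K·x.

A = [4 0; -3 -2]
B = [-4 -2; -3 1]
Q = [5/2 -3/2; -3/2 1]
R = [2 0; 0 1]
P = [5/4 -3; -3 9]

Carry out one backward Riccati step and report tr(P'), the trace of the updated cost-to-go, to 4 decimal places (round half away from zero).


BᵀP = [4.0000 -15.0000; -5.5000 15.0000]
S = R + BᵀPB = [2 0; 0 1] + [29.0000 -23.0000; -23.0000 26.0000] = [31.0000 -23.0000; -23.0000 27.0000]
BᵀPA = [61.0000 30.0000; -67.0000 -30.0000]
K = S⁻¹·BᵀPA = [0.3442 0.3896; -2.1883 -0.7792]
A−BK = [1.0000 0.0000; 0.2208 -0.0519]
AᵀP(A−BK) = [5.3896 2.0260; 2.0260 0.9351]
P' = Q + AᵀP(A−BK) = [7.8896 0.5260; 0.5260 1.9351]
tr(P') = 9.8247

9.8247
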